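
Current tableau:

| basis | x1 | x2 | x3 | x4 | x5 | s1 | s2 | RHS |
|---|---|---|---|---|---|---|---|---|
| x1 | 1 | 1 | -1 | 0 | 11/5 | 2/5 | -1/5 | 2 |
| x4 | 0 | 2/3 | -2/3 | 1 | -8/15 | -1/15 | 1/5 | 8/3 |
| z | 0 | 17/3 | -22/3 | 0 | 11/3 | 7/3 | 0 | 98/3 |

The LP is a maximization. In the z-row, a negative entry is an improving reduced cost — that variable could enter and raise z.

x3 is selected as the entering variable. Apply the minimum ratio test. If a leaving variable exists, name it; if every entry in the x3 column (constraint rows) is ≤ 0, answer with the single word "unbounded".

x3-column entries: row 1: -1, row 2: -2/3. All ≤ 0, so x3 can increase without bound; the LP is unbounded in this direction.

unbounded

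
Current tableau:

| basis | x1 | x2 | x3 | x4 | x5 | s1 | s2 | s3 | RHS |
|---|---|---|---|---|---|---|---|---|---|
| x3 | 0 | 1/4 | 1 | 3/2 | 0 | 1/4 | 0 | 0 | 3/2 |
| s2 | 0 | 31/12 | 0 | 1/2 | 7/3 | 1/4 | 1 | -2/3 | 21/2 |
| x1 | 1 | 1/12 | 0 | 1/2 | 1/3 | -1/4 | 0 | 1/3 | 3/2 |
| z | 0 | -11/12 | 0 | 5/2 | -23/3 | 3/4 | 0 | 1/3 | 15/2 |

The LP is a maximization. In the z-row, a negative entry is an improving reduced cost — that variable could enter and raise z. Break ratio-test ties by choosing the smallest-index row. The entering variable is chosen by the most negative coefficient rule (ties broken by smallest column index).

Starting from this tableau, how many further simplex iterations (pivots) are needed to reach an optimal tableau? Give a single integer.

2

pivot: x5 in, s2 out → z = 42
pivot: s3 in, x1 out → z = 42
No improving column remains; optimal.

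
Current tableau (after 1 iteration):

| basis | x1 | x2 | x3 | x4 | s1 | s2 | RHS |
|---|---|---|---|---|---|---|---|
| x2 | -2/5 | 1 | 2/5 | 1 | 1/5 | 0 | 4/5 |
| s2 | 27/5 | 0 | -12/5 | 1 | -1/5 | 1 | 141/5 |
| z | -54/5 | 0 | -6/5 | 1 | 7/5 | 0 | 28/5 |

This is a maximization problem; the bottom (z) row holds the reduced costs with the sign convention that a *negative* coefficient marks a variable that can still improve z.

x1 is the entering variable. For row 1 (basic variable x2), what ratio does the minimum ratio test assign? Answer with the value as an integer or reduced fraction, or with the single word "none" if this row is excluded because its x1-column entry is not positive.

The x1 entry in row 1 is -2/5 ≤ 0, so this row gives no ratio.

none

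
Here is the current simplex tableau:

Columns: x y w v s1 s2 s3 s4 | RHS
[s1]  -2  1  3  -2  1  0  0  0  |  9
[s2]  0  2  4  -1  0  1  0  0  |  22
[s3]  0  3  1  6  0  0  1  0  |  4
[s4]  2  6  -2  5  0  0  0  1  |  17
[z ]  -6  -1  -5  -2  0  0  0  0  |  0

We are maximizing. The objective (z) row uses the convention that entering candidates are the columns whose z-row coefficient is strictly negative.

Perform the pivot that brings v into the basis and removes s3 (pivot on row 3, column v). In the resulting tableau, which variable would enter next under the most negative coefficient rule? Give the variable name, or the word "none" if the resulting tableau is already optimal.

Pivot element 6. New z-row = old z-row − (-2)·(row 3/6).
Updated z-row coefficients: x: -6, y: 0, w: -14/3, v: 0, s1: 0, s2: 0, s3: 1/3, s4: 0.
The most negative is -6 in column x, so x would enter next.

x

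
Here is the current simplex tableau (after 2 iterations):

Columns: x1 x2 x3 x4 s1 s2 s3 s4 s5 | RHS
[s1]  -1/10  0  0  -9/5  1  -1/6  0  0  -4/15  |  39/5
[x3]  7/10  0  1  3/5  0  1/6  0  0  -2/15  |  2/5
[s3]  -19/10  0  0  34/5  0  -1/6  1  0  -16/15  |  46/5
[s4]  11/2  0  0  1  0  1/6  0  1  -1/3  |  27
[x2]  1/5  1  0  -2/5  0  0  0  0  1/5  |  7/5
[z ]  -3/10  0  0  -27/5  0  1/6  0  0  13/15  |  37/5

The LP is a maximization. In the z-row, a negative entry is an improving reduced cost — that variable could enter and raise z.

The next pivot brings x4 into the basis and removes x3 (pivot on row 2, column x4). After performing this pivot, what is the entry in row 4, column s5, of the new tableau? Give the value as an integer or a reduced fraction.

Pivot element is row 2, column x4: 3/5.
Normalize row 2: new (row 2, s5) = (-2/15)/(3/5) = -2/9.
row 4 ← row 4 − 1·(new row 2): -1/3 − 1·(-2/9) = -1/9.

-1/9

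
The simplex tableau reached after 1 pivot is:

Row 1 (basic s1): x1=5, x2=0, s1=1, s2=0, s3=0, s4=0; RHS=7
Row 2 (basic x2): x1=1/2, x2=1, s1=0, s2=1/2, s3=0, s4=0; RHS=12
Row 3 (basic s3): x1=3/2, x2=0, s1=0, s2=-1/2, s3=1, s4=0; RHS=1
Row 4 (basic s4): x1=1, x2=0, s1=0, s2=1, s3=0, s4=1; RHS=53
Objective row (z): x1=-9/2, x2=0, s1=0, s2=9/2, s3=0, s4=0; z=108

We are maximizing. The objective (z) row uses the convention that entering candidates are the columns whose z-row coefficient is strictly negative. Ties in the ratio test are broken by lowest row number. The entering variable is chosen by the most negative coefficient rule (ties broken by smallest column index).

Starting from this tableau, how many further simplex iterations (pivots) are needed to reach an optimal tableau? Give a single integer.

1

pivot: x1 in, s3 out → z = 111
No improving column remains; optimal.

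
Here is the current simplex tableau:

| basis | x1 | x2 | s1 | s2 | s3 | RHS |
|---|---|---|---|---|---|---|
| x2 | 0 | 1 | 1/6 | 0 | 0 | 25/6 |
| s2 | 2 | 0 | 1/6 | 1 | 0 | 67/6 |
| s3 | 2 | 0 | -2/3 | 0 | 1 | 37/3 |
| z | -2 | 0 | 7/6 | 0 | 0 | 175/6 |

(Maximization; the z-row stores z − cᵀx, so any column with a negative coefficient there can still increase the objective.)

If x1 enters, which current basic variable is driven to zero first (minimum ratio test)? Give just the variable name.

s2

Ratios: row 1 (x2): entry 0 ≤ 0, skip; row 2 (s2): (67/6)/2 = 67/12; row 3 (s3): (37/3)/2 = 37/6.
Minimum ratio 67/12 is in the s2 row, so s2 leaves.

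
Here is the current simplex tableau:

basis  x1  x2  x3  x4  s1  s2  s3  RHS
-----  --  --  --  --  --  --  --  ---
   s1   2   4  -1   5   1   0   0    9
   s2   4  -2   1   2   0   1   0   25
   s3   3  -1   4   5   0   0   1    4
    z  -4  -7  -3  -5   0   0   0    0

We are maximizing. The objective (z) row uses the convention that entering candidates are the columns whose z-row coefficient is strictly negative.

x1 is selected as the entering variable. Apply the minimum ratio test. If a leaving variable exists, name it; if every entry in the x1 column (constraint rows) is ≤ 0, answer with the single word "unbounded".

Ratios: row 1 (s1): 9/2 = 9/2; row 2 (s2): 25/4 = 25/4; row 3 (s3): 4/3 = 4/3.
Minimum ratio is in the s3 row, so s3 leaves.

s3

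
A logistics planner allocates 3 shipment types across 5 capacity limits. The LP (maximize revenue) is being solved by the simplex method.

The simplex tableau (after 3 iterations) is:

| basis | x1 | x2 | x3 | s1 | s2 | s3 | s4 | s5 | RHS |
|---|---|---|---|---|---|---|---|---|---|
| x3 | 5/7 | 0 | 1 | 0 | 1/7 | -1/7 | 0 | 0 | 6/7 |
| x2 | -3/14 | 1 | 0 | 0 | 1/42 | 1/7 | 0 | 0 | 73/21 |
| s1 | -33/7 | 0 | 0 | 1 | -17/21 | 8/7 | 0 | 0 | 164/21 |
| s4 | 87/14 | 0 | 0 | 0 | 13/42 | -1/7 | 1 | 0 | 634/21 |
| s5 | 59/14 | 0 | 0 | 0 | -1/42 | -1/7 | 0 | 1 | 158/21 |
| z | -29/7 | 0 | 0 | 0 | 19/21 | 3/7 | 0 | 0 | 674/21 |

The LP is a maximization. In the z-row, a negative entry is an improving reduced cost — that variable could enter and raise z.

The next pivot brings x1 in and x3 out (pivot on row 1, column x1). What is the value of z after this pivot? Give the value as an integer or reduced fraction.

556/15

Minimum ratio for x1: (6/7)/(5/7) = 6/5.
z changes by −(z-row coeff of x1)·ratio = −(-29/7)·(6/5) = 174/35.
New z = 674/21 + (174/35) = 556/15.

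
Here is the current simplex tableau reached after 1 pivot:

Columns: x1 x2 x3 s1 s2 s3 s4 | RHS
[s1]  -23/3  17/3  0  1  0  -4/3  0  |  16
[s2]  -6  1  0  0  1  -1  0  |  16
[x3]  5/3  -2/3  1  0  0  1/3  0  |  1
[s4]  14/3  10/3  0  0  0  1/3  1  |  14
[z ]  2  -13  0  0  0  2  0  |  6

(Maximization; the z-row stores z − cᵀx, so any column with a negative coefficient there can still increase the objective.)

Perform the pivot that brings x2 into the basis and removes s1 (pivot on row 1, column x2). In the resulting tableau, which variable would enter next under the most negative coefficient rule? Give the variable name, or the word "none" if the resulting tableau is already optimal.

x1

Pivot element 17/3. New z-row = old z-row − (-13)·(row 1/(17/3)).
Updated z-row coefficients: x1: -265/17, x2: 0, x3: 0, s1: 39/17, s2: 0, s3: -18/17, s4: 0.
The most negative is -265/17 in column x1, so x1 would enter next.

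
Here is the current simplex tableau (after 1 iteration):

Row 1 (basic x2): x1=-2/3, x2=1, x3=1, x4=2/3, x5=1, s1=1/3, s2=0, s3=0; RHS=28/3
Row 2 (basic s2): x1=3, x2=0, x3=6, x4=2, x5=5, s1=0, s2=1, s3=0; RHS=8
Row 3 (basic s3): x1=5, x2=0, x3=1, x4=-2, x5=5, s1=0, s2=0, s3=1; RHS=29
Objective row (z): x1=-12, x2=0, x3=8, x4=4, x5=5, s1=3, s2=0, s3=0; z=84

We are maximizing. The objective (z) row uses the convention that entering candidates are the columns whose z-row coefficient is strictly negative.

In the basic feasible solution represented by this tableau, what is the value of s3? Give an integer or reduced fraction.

s3 is basic (row 3); its value is the RHS of that row: 29.

29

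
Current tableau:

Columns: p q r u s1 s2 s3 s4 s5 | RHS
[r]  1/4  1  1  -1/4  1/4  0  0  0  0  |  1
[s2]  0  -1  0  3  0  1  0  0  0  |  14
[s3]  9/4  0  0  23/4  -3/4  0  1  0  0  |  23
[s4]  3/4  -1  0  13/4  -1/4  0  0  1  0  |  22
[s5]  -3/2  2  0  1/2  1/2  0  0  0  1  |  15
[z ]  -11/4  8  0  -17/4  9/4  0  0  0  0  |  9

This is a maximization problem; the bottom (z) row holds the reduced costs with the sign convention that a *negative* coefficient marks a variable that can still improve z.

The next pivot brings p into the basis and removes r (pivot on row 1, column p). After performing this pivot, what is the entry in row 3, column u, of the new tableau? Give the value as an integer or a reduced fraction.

Pivot element is row 1, column p: 1/4.
Normalize row 1: new (row 1, u) = (-1/4)/(1/4) = -1.
row 3 ← row 3 − (9/4)·(new row 1): 23/4 − (9/4)·(-1) = 8.

8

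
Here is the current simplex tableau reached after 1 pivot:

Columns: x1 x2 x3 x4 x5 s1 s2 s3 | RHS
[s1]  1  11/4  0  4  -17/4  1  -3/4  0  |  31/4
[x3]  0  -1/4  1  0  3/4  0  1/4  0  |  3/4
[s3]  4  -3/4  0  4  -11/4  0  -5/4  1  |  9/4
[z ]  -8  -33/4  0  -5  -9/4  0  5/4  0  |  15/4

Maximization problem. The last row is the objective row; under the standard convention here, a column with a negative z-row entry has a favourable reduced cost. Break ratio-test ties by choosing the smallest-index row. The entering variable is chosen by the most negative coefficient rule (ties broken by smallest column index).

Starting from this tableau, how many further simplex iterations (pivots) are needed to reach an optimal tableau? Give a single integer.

pivot: x2 in, s1 out → z = 27
pivot: x5 in, x3 out → z = 87
pivot: x1 in, s3 out → z = 1927/21
No improving column remains; optimal.

3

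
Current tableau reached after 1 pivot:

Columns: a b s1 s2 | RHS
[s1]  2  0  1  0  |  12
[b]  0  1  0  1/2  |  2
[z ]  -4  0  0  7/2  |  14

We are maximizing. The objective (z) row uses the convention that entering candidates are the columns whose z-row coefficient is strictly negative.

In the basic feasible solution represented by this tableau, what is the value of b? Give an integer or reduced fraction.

b is basic (row 2); its value is the RHS of that row: 2.

2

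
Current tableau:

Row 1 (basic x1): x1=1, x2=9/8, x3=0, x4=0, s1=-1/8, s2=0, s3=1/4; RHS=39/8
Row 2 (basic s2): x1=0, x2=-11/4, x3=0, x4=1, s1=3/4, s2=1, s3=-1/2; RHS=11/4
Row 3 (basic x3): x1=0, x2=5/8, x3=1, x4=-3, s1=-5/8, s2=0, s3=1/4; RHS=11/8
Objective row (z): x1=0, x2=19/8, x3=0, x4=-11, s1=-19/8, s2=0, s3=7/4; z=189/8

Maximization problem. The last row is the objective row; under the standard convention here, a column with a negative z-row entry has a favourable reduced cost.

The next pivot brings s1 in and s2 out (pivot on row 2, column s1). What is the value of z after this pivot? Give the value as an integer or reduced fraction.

97/3

Minimum ratio for s1: (11/4)/(3/4) = 11/3.
z changes by −(z-row coeff of s1)·ratio = −(-19/8)·(11/3) = 209/24.
New z = 189/8 + (209/24) = 97/3.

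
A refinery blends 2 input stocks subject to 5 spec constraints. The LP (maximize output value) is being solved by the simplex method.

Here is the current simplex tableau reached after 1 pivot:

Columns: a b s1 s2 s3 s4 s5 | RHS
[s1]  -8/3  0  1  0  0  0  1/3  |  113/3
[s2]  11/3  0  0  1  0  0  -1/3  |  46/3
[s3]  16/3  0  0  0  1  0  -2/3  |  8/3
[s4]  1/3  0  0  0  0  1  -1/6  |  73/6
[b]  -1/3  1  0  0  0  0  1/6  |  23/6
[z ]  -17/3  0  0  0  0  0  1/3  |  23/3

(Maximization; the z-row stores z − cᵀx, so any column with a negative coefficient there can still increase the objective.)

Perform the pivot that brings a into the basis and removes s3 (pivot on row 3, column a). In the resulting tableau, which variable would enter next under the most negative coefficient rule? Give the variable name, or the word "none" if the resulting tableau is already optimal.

s5

Pivot element 16/3. New z-row = old z-row − (-17/3)·(row 3/(16/3)).
Updated z-row coefficients: a: 0, b: 0, s1: 0, s2: 0, s3: 17/16, s4: 0, s5: -3/8.
The most negative is -3/8 in column s5, so s5 would enter next.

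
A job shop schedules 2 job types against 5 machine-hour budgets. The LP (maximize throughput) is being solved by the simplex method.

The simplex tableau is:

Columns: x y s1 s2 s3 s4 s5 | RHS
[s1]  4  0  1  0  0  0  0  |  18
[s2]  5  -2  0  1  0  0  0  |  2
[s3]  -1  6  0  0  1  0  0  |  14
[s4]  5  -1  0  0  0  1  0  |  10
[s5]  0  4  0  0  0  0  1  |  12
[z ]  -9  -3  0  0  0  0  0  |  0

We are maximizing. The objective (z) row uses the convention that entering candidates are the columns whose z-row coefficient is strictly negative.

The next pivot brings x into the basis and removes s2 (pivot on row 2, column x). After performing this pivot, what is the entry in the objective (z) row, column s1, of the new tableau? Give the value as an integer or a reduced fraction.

Pivot element is row 2, column x: 5.
Normalize row 2: new (row 2, s1) = 0/5 = 0.
z-row ← z-row − (-9)·(new row 2): 0 − (-9)·0 = 0.

0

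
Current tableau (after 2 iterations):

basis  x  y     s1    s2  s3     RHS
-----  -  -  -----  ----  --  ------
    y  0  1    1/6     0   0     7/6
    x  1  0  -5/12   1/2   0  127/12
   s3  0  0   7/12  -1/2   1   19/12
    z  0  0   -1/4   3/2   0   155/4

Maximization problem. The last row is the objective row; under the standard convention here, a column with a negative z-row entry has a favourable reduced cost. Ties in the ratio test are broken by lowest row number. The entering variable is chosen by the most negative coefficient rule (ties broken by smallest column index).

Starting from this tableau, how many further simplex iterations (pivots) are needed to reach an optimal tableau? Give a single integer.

1

pivot: s1 in, s3 out → z = 276/7
No improving column remains; optimal.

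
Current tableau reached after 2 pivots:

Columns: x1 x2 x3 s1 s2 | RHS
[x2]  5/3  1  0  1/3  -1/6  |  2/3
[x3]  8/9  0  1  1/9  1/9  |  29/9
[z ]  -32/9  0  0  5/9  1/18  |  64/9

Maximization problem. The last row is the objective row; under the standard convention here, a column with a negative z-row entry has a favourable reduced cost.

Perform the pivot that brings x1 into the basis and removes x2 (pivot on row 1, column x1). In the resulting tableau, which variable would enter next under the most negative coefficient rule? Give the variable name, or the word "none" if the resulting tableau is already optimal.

Pivot element 5/3. New z-row = old z-row − (-32/9)·(row 1/(5/3)).
Updated z-row coefficients: x1: 0, x2: 32/15, x3: 0, s1: 19/15, s2: -3/10.
The most negative is -3/10 in column s2, so s2 would enter next.

s2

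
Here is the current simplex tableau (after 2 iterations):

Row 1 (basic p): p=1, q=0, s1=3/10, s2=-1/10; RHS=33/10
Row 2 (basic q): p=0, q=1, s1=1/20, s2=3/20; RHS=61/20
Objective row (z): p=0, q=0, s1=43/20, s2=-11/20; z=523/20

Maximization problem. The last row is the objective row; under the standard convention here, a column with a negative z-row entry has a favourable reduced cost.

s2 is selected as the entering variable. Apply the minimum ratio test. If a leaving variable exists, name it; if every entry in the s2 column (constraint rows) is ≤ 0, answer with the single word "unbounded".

q

Ratios: row 1 (p): entry -1/10 ≤ 0, skip; row 2 (q): (61/20)/(3/20) = 61/3.
Minimum ratio is in the q row, so q leaves.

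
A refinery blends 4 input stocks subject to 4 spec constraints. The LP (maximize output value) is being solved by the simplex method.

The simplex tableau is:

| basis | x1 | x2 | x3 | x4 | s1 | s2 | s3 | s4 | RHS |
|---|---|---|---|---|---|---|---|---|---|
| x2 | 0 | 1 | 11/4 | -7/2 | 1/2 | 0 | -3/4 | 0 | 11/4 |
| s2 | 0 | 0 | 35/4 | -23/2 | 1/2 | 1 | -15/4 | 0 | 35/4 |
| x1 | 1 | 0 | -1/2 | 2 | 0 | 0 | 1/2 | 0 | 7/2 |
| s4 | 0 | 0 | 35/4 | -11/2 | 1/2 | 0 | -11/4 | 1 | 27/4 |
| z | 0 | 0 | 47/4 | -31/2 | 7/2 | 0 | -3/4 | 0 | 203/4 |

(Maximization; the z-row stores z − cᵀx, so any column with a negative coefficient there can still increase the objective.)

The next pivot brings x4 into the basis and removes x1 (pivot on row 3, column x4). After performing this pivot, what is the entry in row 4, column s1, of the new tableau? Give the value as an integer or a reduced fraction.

1/2

Pivot element is row 3, column x4: 2.
Normalize row 3: new (row 3, s1) = 0/2 = 0.
row 4 ← row 4 − (-11/2)·(new row 3): 1/2 − (-11/2)·0 = 1/2.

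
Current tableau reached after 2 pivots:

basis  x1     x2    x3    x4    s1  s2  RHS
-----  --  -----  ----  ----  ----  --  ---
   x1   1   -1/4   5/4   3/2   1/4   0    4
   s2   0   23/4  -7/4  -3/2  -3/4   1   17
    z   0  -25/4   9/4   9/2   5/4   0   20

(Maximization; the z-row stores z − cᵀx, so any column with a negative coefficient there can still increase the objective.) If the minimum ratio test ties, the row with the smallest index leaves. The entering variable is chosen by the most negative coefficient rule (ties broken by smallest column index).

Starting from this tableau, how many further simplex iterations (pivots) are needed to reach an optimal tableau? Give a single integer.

pivot: x2 in, s2 out → z = 885/23
No improving column remains; optimal.

1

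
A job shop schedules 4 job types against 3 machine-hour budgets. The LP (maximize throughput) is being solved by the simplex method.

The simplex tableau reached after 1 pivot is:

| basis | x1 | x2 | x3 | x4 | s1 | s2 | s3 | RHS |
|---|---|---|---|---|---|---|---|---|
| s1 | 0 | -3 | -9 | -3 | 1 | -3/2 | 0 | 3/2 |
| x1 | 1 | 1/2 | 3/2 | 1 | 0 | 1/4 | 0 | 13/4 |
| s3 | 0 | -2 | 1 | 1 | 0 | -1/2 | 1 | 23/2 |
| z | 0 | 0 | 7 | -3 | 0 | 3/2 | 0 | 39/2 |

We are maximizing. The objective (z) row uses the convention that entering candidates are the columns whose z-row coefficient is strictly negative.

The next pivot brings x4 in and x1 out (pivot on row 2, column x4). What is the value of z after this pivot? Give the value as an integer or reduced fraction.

Minimum ratio for x4: (13/4)/1 = 13/4.
z changes by −(z-row coeff of x4)·ratio = −(-3)·(13/4) = 39/4.
New z = 39/2 + (39/4) = 117/4.

117/4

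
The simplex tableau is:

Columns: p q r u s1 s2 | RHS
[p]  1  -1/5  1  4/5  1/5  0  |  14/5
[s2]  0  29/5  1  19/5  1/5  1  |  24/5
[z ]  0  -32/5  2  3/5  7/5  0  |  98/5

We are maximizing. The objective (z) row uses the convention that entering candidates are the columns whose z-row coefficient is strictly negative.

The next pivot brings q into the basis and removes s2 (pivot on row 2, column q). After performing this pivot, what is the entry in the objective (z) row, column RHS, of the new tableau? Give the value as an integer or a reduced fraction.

Pivot element is row 2, column q: 29/5.
Normalize row 2: new (row 2, RHS) = (24/5)/(29/5) = 24/29.
z-row ← z-row − (-32/5)·(new row 2): 98/5 − (-32/5)·(24/29) = 722/29.

722/29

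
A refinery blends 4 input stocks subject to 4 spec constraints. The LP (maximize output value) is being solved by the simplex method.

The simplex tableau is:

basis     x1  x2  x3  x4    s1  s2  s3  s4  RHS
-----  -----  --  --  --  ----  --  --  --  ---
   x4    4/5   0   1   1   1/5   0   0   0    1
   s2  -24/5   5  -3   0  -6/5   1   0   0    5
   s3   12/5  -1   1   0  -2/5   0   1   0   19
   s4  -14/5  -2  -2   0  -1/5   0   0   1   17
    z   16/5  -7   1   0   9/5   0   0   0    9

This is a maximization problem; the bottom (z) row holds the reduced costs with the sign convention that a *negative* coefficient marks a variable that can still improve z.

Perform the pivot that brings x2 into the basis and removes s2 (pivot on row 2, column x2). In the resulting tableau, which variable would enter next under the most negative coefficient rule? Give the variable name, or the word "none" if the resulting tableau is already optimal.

x1

Pivot element 5. New z-row = old z-row − (-7)·(row 2/5).
Updated z-row coefficients: x1: -88/25, x2: 0, x3: -16/5, x4: 0, s1: 3/25, s2: 7/5, s3: 0, s4: 0.
The most negative is -88/25 in column x1, so x1 would enter next.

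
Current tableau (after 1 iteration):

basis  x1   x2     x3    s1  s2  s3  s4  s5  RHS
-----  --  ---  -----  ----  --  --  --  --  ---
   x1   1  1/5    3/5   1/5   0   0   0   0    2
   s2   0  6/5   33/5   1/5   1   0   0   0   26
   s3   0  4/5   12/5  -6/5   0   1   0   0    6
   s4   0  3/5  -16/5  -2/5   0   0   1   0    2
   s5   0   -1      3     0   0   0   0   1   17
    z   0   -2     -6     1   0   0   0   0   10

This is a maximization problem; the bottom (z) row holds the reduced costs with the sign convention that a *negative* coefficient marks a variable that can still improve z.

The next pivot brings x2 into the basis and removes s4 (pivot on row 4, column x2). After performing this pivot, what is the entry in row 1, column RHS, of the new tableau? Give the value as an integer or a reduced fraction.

Pivot element is row 4, column x2: 3/5.
Normalize row 4: new (row 4, RHS) = 2/(3/5) = 10/3.
row 1 ← row 1 − (1/5)·(new row 4): 2 − (1/5)·(10/3) = 4/3.

4/3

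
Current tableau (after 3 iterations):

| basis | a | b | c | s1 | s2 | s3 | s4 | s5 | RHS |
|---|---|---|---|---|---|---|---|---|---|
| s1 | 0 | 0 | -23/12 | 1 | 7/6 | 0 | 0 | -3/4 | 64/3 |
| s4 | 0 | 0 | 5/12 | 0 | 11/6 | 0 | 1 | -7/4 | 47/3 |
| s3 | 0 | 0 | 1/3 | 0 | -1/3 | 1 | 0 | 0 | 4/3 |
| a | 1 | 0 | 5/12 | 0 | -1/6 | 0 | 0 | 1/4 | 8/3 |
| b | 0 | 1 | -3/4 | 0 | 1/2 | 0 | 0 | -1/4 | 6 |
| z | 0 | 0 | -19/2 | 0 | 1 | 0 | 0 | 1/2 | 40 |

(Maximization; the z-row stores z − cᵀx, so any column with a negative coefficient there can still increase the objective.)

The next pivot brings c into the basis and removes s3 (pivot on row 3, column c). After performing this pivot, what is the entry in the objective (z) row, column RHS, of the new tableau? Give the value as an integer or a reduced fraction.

Pivot element is row 3, column c: 1/3.
Normalize row 3: new (row 3, RHS) = (4/3)/(1/3) = 4.
z-row ← z-row − (-19/2)·(new row 3): 40 − (-19/2)·4 = 78.

78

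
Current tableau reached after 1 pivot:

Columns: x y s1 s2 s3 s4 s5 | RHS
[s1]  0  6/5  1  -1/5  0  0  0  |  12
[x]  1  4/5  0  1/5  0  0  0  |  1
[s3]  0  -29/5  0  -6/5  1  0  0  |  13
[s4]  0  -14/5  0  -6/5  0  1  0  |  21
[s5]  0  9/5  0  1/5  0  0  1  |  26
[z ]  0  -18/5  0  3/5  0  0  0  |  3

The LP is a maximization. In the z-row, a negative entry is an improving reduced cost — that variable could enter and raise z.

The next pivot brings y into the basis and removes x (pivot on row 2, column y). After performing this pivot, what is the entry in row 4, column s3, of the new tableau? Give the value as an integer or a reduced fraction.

Pivot element is row 2, column y: 4/5.
Normalize row 2: new (row 2, s3) = 0/(4/5) = 0.
row 4 ← row 4 − (-14/5)·(new row 2): 0 − (-14/5)·0 = 0.

0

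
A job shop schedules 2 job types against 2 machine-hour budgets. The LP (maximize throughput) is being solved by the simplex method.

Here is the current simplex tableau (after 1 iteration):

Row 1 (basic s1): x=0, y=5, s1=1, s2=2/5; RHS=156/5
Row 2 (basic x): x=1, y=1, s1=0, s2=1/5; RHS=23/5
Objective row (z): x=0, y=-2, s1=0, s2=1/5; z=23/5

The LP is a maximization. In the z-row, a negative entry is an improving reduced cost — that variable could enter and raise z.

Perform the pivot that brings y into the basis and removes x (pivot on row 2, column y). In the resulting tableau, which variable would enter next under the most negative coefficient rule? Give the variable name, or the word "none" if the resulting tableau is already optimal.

none

Pivot element 1. New z-row = old z-row − (-2)·(row 2/1).
Updated z-row coefficients: x: 2, y: 0, s1: 0, s2: 3/5.
No coefficient is strictly negative; the tableau after this pivot is optimal.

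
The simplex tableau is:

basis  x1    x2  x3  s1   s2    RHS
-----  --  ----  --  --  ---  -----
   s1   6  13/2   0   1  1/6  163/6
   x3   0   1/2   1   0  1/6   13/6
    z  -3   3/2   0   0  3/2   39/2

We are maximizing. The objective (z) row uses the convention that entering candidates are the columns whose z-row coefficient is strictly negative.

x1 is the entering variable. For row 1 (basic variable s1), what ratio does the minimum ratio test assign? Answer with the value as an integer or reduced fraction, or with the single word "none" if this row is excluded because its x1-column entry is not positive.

163/36

Ratio = RHS / (x1 entry) = (163/6) / 6 = 163/36.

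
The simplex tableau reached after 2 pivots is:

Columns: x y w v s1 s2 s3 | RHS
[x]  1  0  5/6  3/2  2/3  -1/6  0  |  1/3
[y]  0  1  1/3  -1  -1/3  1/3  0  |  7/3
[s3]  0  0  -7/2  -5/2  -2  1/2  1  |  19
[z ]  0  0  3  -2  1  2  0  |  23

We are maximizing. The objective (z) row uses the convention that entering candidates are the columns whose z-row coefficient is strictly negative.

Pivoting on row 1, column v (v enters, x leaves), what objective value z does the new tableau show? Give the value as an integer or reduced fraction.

211/9

Minimum ratio for v: (1/3)/(3/2) = 2/9.
z changes by −(z-row coeff of v)·ratio = −(-2)·(2/9) = 4/9.
New z = 23 + (4/9) = 211/9.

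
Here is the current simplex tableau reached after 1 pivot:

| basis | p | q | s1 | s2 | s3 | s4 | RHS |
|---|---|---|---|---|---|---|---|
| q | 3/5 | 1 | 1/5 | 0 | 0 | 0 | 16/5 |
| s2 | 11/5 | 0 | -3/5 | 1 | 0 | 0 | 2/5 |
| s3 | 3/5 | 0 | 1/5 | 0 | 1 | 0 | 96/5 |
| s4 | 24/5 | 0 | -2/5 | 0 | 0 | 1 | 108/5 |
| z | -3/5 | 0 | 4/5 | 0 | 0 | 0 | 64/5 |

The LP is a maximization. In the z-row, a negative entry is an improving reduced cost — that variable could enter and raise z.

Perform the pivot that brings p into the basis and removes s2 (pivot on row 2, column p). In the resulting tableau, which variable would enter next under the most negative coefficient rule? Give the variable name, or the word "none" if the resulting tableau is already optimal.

none

Pivot element 11/5. New z-row = old z-row − (-3/5)·(row 2/(11/5)).
Updated z-row coefficients: p: 0, q: 0, s1: 7/11, s2: 3/11, s3: 0, s4: 0.
No coefficient is strictly negative; the tableau after this pivot is optimal.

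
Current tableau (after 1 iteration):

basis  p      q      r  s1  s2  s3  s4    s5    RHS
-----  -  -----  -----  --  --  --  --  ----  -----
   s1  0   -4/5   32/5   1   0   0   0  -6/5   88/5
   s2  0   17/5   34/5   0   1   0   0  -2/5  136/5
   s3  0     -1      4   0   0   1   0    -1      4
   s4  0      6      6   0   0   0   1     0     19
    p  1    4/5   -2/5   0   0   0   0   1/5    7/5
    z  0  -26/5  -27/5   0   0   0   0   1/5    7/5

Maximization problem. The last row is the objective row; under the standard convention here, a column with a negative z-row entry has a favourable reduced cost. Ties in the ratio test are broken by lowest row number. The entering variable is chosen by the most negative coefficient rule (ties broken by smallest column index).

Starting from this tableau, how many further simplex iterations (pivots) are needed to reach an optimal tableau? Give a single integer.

2

pivot: r in, s3 out → z = 34/5
pivot: q in, s4 out → z = 2723/150
No improving column remains; optimal.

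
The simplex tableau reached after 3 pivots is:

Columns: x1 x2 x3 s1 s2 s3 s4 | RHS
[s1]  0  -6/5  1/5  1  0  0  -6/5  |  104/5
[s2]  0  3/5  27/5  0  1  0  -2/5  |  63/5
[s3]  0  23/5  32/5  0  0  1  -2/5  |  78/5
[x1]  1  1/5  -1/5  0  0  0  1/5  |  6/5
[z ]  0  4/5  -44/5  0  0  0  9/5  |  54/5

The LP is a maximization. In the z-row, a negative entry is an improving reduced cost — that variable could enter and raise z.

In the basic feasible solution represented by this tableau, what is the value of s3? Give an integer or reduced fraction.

78/5

s3 is basic (row 3); its value is the RHS of that row: 78/5.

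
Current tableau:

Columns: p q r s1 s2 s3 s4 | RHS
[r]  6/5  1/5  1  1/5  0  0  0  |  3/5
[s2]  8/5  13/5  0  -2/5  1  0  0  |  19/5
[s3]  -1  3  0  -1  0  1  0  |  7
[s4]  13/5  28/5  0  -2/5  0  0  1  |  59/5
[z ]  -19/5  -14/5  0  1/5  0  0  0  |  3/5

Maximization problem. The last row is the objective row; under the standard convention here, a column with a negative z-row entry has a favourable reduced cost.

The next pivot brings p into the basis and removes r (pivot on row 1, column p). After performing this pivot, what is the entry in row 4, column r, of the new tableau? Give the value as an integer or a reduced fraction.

-13/6

Pivot element is row 1, column p: 6/5.
Normalize row 1: new (row 1, r) = 1/(6/5) = 5/6.
row 4 ← row 4 − (13/5)·(new row 1): 0 − (13/5)·(5/6) = -13/6.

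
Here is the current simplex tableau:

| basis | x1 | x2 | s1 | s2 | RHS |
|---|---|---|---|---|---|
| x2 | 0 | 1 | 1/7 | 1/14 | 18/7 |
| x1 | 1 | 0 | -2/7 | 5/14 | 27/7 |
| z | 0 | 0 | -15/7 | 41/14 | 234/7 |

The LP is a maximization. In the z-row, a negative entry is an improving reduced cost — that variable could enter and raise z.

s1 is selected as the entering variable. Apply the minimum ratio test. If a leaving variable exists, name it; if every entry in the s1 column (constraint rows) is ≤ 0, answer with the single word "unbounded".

x2

Ratios: row 1 (x2): (18/7)/(1/7) = 18; row 2 (x1): entry -2/7 ≤ 0, skip.
Minimum ratio is in the x2 row, so x2 leaves.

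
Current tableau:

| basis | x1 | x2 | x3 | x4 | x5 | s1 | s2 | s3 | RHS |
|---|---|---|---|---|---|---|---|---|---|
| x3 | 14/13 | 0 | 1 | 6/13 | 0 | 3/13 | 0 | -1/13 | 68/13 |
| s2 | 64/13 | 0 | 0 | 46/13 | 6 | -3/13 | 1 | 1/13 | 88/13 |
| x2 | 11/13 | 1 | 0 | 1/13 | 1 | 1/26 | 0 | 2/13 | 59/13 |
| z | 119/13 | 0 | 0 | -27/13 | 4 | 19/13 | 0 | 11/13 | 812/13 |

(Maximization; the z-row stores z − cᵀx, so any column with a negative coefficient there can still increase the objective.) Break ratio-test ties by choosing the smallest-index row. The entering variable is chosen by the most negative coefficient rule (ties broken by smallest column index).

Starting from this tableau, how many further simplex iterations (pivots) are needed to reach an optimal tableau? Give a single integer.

pivot: x4 in, s2 out → z = 1528/23
No improving column remains; optimal.

1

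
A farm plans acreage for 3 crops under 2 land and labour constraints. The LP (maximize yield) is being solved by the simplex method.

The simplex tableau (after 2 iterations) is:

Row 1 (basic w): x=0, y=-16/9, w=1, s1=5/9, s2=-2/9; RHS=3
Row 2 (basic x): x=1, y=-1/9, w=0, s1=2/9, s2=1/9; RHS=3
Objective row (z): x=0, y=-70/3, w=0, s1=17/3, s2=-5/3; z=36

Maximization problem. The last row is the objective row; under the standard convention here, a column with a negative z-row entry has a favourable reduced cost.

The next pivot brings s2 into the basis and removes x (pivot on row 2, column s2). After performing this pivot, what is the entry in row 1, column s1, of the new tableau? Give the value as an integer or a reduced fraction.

Pivot element is row 2, column s2: 1/9.
Normalize row 2: new (row 2, s1) = (2/9)/(1/9) = 2.
row 1 ← row 1 − (-2/9)·(new row 2): 5/9 − (-2/9)·2 = 1.

1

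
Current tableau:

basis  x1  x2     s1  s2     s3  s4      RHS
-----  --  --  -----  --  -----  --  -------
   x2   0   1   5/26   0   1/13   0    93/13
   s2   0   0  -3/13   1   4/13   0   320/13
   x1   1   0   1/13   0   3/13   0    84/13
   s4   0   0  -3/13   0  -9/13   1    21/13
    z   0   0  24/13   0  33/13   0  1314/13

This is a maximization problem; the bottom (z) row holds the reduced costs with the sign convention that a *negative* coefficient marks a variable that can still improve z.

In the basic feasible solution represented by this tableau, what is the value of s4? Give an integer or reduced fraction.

21/13

s4 is basic (row 4); its value is the RHS of that row: 21/13.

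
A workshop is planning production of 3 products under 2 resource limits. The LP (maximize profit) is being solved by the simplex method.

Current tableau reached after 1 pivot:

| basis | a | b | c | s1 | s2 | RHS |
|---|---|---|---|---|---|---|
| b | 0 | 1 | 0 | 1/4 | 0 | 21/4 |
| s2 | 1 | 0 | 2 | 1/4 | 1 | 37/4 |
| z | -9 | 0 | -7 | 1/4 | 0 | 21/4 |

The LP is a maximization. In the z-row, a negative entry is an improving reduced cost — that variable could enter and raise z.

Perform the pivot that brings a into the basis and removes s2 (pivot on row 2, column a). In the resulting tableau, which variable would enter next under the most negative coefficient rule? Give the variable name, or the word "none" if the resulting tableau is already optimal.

Pivot element 1. New z-row = old z-row − (-9)·(row 2/1).
Updated z-row coefficients: a: 0, b: 0, c: 11, s1: 5/2, s2: 9.
No coefficient is strictly negative; the tableau after this pivot is optimal.

none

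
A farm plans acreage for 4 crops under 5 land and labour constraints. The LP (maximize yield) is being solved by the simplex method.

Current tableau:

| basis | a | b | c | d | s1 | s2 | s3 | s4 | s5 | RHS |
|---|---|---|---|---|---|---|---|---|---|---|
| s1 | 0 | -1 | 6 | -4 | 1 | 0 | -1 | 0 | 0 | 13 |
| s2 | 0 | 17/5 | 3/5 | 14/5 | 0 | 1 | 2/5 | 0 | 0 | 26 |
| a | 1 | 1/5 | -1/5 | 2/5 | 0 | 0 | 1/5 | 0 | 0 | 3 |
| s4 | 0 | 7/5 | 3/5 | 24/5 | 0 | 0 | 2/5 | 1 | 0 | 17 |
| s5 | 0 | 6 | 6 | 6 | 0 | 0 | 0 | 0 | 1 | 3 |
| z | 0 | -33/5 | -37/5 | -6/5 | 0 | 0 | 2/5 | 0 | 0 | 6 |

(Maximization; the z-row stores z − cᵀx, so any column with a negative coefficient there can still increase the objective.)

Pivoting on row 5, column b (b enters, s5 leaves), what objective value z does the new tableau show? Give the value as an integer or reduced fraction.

93/10

Minimum ratio for b: 3/6 = 1/2.
z changes by −(z-row coeff of b)·ratio = −(-33/5)·(1/2) = 33/10.
New z = 6 + (33/10) = 93/10.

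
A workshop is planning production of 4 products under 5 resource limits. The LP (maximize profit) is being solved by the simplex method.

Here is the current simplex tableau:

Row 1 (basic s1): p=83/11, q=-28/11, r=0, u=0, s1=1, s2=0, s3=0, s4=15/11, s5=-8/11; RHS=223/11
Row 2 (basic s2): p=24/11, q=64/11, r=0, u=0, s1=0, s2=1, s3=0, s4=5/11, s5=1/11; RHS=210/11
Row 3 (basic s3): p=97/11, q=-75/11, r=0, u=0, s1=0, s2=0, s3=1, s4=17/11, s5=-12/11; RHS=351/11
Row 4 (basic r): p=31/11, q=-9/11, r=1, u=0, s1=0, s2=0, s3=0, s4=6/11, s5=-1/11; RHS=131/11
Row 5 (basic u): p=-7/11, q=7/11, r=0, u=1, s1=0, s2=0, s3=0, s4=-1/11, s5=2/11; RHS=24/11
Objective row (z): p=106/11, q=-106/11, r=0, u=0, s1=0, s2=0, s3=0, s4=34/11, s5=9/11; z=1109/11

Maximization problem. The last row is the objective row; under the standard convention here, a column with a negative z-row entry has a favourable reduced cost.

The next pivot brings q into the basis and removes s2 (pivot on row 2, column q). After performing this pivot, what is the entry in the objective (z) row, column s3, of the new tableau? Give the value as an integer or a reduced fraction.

Pivot element is row 2, column q: 64/11.
Normalize row 2: new (row 2, s3) = 0/(64/11) = 0.
z-row ← z-row − (-106/11)·(new row 2): 0 − (-106/11)·0 = 0.

0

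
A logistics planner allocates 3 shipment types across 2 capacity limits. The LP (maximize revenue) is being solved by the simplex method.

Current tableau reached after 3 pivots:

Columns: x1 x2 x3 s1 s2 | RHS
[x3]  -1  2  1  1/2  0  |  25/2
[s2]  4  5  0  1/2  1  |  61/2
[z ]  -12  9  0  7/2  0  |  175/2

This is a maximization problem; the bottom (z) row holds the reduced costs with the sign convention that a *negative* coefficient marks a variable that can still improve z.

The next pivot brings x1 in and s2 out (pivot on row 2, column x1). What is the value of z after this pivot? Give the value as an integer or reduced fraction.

Minimum ratio for x1: (61/2)/4 = 61/8.
z changes by −(z-row coeff of x1)·ratio = −(-12)·(61/8) = 183/2.
New z = 175/2 + (183/2) = 179.

179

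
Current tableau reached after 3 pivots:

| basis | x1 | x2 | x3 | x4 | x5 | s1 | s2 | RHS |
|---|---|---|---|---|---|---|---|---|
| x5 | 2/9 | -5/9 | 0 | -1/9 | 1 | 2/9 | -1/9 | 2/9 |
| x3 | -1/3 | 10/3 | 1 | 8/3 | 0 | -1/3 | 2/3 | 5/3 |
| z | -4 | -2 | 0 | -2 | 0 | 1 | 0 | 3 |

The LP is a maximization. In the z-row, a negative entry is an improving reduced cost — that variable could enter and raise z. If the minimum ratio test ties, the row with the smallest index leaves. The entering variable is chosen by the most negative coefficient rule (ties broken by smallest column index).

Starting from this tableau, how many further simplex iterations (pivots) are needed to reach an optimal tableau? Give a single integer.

2

pivot: x1 in, x5 out → z = 7
pivot: x2 in, x3 out → z = 83/5
No improving column remains; optimal.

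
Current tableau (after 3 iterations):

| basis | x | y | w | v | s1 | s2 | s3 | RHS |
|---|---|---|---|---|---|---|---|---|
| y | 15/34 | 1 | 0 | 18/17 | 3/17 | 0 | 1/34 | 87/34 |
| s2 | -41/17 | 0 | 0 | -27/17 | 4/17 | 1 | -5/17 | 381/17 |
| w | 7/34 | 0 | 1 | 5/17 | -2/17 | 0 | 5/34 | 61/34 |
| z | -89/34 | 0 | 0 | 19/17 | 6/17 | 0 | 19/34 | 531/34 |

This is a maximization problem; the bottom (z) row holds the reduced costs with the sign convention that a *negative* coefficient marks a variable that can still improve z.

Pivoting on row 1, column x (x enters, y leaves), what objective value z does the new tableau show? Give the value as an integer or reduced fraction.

154/5

Minimum ratio for x: (87/34)/(15/34) = 29/5.
z changes by −(z-row coeff of x)·ratio = −(-89/34)·(29/5) = 2581/170.
New z = 531/34 + (2581/170) = 154/5.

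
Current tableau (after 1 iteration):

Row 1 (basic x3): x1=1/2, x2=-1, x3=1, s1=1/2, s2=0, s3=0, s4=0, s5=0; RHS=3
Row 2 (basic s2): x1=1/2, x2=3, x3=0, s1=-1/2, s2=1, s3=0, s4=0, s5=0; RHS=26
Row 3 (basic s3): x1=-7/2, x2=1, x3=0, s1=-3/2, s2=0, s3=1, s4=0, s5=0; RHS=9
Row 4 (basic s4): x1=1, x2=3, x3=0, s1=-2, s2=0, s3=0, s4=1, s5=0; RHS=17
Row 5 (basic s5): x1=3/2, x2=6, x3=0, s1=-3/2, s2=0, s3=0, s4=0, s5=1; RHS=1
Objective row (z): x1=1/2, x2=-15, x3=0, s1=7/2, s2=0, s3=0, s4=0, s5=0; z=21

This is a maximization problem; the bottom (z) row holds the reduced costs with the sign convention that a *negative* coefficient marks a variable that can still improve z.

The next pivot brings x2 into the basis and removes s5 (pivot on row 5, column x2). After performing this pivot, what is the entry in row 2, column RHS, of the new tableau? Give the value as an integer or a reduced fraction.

51/2

Pivot element is row 5, column x2: 6.
Normalize row 5: new (row 5, RHS) = 1/6 = 1/6.
row 2 ← row 2 − 3·(new row 5): 26 − 3·(1/6) = 51/2.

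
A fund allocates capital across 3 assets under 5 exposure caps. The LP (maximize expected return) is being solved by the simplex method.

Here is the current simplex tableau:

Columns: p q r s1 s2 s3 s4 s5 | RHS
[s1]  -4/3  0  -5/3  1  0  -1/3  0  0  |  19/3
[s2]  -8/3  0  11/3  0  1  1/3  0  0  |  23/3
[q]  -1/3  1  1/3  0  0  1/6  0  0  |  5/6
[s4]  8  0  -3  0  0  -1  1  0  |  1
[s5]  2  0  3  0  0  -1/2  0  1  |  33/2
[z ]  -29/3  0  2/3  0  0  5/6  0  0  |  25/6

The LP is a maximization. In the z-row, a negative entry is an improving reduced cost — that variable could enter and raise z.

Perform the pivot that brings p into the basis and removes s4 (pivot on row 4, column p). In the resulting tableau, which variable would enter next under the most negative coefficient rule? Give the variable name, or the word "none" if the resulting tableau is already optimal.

Pivot element 8. New z-row = old z-row − (-29/3)·(row 4/8).
Updated z-row coefficients: p: 0, q: 0, r: -71/24, s1: 0, s2: 0, s3: -3/8, s4: 29/24, s5: 0.
The most negative is -71/24 in column r, so r would enter next.

r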